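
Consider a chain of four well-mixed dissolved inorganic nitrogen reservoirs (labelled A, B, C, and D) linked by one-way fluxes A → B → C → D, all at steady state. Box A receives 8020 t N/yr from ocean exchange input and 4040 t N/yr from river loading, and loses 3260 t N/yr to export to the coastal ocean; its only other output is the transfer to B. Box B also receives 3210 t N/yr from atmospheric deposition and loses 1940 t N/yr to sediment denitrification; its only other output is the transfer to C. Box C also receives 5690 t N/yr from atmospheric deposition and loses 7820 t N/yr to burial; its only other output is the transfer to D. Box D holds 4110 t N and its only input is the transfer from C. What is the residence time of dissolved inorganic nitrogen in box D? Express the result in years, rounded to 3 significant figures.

Box A: F(A→B) = (8020 + 4040) − 3260 = 8800.0 t N/yr.
Box B: F(B→C) = (8800.0 + 3210) − 1940 = 10070 t N/yr.
Box C: F(C→D) = (10070 + 5690) − 7820 = 7940.0 t N/yr.
Box D throughput = its input = 7940.0 t N/yr; τ = 4110 / 7940.0 = 0.5176 yr.

0.518 yr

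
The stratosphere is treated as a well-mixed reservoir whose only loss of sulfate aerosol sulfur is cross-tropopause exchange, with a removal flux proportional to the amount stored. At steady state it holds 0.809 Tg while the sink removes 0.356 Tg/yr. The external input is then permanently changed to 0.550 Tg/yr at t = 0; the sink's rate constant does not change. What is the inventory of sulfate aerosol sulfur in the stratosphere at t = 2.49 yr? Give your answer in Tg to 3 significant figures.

Residence time τ = M₀/F₀ = 2.272 yr. The eventual steady state is M_∞ = M₀·(F₁/F₀) = 0.809 × 0.550/0.356 = 1.2499 Tg.
The anomaly ΔM(t) = M(t) − M_∞ decays as ΔM₀·e^(−t/τ) with ΔM₀ = 0.809 − 1.2499 = −0.4409 Tg.
At t = 2.49 yr, e^(−t/τ) = e^(−1.096) = 0.3343, so ΔM = −0.1474 Tg and M = 1.2499 − 0.1474 = 1.1025 Tg.

1.10 Tg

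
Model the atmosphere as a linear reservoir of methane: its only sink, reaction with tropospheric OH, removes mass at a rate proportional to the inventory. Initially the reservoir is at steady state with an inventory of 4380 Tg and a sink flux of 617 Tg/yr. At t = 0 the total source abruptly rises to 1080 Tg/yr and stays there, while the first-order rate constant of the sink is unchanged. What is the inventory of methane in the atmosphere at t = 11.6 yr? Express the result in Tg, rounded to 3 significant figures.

7030 Tg

The sink rate constant is k = F₀/M₀ = 617/4380 = 0.1409 yr⁻¹.
Solving dM/dt = F₁ − kM with M(0) = M₀ gives M(t) = F₁/k + (M₀ − F₁/k)·e^(−kt).
F₁/k = 1080/0.1409 = 7666.8 Tg; kt = 0.1409 × 11.6 = 1.634, e^(−kt) = 0.1951.
M(11.6) = 7666.8 + (4380 − 7666.8) × 0.1951 = 7666.8 − 641.4 = 7025.4 Tg.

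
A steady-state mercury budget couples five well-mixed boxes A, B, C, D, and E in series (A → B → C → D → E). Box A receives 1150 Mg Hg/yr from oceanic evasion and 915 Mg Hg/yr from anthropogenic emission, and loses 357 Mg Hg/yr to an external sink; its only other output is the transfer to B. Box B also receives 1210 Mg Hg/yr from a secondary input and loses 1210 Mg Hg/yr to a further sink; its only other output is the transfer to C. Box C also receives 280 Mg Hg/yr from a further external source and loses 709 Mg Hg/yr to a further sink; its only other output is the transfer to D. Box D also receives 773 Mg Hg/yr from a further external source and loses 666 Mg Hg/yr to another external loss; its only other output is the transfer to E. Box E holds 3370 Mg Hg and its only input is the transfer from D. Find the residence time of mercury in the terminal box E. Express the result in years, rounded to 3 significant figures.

Box A: F(A→B) = (1150 + 915) − 357 = 1708.0 Mg Hg/yr.
Box B: F(B→C) = (1708.0 + 1210) − 1210 = 1708.0 Mg Hg/yr.
Box C: F(C→D) = (1708.0 + 280) − 709 = 1279.0 Mg Hg/yr.
Box D: F(D→E) = (1279.0 + 773) − 666 = 1386.0 Mg Hg/yr.
Box E throughput = its input = 1386.0 Mg Hg/yr; τ = 3370 / 1386.0 = 2.431 yr.

2.43 yr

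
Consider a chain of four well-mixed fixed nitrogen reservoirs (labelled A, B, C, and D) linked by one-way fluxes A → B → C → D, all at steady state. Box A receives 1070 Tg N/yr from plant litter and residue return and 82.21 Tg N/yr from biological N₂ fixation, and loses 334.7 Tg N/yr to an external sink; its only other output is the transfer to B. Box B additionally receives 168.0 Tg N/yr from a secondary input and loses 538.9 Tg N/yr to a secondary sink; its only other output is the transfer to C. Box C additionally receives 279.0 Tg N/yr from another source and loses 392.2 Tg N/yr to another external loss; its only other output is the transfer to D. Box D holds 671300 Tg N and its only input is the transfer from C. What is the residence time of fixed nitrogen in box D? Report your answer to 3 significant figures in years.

Box A: F(A→B) = (1070 + 82.21) − 334.7 = 817.51 Tg N/yr.
Box B: F(B→C) = (817.51 + 168.0) − 538.9 = 446.61 Tg N/yr.
Box C: F(C→D) = (446.61 + 279.0) − 392.2 = 333.41 Tg N/yr.
Box D throughput = its input = 333.41 Tg N/yr; τ = 671300 / 333.41 = 2013 yr.

2010 yr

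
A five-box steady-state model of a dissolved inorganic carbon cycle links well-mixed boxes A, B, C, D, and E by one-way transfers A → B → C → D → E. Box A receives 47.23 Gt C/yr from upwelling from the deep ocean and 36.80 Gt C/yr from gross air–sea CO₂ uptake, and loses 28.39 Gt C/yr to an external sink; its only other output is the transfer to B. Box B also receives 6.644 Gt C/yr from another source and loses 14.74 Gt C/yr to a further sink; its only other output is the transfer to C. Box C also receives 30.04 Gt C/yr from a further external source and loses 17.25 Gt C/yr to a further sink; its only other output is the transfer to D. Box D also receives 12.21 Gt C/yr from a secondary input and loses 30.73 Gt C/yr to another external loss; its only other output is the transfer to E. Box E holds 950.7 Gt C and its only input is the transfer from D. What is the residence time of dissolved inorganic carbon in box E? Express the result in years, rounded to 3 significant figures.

Box A: F(A→B) = (47.23 + 36.80) − 28.39 = 55.640 Gt C/yr.
Box B: F(B→C) = (55.640 + 6.644) − 14.74 = 47.544 Gt C/yr.
Box C: F(C→D) = (47.544 + 30.04) − 17.25 = 60.334 Gt C/yr.
Box D: F(D→E) = (60.334 + 12.21) − 30.73 = 41.814 Gt C/yr.
Box E throughput = its input = 41.814 Gt C/yr; τ = 950.7 / 41.814 = 22.74 yr.

22.7 yr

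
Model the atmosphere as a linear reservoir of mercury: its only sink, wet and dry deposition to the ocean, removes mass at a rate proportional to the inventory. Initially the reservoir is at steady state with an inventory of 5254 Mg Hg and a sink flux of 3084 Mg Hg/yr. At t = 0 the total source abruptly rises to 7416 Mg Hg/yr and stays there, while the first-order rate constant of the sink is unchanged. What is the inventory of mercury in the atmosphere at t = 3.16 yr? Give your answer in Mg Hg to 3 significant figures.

11500 Mg Hg

τ = M₀/F₀ = 5254/3084 = 1.704 yr; rate constant k = 1/τ.
New steady state M_∞ = F₁/k = F₁·τ = 7416 × 1.704 = 12634 Mg Hg.
M(t) = M_∞ + (M₀ − M_∞)·e^(−t/τ); t/τ = 3.16/1.704 = 1.855, so e^(−t/τ) = 0.1565.
M(t) = 12634 − 7380 × 0.1565 = 11479 Mg Hg.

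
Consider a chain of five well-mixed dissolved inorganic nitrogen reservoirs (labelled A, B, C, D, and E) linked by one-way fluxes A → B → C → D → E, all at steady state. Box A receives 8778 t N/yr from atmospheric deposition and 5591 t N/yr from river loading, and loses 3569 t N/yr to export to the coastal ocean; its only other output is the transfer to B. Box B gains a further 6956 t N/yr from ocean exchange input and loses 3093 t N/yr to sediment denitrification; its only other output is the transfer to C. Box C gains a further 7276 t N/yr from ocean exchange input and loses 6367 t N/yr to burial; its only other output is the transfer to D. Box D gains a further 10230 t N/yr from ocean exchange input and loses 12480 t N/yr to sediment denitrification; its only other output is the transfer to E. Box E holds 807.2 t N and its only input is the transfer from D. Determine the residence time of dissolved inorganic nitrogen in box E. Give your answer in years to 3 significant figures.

Box A: F(A→B) = (8778 + 5591) − 3569 = 10800 t N/yr.
Box B: F(B→C) = (10800 + 6956) − 3093 = 14663 t N/yr.
Box C: F(C→D) = (14663 + 7276) − 6367 = 15572 t N/yr.
Box D: F(D→E) = (15572 + 10230) − 12480 = 13322 t N/yr.
Box E throughput = its input = 13322 t N/yr; τ = 807.2 / 13322 = 0.06059 yr.

0.0606 yr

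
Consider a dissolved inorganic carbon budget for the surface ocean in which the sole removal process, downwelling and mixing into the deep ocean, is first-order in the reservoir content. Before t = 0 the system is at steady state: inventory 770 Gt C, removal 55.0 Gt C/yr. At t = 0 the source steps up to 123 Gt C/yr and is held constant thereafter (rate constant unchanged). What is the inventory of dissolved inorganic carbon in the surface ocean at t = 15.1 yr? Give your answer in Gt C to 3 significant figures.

1400 Gt C

Residence time τ = M₀/F₀ = 14.00 yr. The eventual steady state is M_∞ = M₀·(F₁/F₀) = 770 × 123/55.0 = 1722.0 Gt C.
The anomaly ΔM(t) = M(t) − M_∞ decays as ΔM₀·e^(−t/τ) with ΔM₀ = 770 − 1722.0 = −952.0 Gt C.
At t = 15.1 yr, e^(−t/τ) = e^(−1.079) = 0.3401, so ΔM = −323.8 Gt C and M = 1722.0 − 323.8 = 1398.2 Gt C.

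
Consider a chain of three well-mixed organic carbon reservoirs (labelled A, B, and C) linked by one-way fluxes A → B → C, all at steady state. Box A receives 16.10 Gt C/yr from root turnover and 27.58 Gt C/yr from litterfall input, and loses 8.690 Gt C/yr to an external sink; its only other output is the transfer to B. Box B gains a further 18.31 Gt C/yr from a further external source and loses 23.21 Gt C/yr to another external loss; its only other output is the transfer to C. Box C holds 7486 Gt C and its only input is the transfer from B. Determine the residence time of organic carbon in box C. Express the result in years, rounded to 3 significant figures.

Box A: F(A→B) = (16.10 + 27.58) − 8.690 = 34.990 Gt C/yr.
Box B: F(B→C) = (34.990 + 18.31) − 23.21 = 30.090 Gt C/yr.
Box C throughput = its input = 30.090 Gt C/yr; τ = 7486 / 30.090 = 248.8 yr.

249 yr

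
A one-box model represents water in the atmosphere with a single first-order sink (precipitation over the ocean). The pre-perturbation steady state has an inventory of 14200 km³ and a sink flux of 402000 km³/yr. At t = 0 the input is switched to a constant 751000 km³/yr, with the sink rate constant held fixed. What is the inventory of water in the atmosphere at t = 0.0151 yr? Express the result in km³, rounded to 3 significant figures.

Residence time τ = M₀/F₀ = 0.03532 yr. The eventual steady state is M_∞ = M₀·(F₁/F₀) = 14200 × 751000/402000 = 26528 km³.
The anomaly ΔM(t) = M(t) − M_∞ decays as ΔM₀·e^(−t/τ) with ΔM₀ = 14200 − 26528 = −12330 km³.
At t = 0.0151 yr, e^(−t/τ) = e^(−0.4275) = 0.6522, so ΔM = −8040 km³ and M = 26528 − 8040 = 18488 km³.

18500 km³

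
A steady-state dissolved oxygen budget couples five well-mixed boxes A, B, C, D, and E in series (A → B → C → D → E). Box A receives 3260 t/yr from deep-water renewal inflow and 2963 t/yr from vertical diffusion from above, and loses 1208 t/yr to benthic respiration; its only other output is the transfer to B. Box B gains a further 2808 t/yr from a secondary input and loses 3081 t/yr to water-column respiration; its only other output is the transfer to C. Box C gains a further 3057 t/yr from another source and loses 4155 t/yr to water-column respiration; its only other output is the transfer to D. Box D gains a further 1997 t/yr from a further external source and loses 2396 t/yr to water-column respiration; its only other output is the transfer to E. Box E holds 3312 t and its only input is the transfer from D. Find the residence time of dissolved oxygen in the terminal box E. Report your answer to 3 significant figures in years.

Box A: F(A→B) = (3260 + 2963) − 1208 = 5015.0 t/yr.
Box B: F(B→C) = (5015.0 + 2808) − 3081 = 4742.0 t/yr.
Box C: F(C→D) = (4742.0 + 3057) − 4155 = 3644.0 t/yr.
Box D: F(D→E) = (3644.0 + 1997) − 2396 = 3245.0 t/yr.
Box E throughput = its input = 3245.0 t/yr; τ = 3312 / 3245.0 = 1.021 yr.

1.02 yr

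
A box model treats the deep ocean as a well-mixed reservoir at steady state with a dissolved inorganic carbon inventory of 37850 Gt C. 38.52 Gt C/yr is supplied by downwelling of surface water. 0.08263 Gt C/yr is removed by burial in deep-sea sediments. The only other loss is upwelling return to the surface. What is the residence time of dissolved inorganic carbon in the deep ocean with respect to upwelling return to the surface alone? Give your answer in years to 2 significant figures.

980 yr

At steady state ΣF_in = ΣF_out.
ΣF_in = 38.520 Gt C/yr.
Upwelling return to the surface flux = ΣF_in − (0.08263) = 38.520 − 0.08263 = 38.44 Gt C/yr.
τ = M / F = 37850 / 38.44 = 984.7 yr.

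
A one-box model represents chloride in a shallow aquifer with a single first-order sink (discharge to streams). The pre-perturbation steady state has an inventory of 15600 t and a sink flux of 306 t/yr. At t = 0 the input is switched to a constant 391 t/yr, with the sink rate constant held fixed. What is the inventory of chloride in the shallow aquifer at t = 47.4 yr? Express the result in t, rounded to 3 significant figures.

18200 t

The sink rate constant is k = F₀/M₀ = 306/15600 = 0.01962 yr⁻¹.
Solving dM/dt = F₁ − kM with M(0) = M₀ gives M(t) = F₁/k + (M₀ − F₁/k)·e^(−kt).
F₁/k = 391/0.01962 = 19933 t; kt = 0.01962 × 47.4 = 0.9298, e^(−kt) = 0.3946.
M(47.4) = 19933 + (15600 − 19933) × 0.3946 = 19933 − 1710 = 18223 t.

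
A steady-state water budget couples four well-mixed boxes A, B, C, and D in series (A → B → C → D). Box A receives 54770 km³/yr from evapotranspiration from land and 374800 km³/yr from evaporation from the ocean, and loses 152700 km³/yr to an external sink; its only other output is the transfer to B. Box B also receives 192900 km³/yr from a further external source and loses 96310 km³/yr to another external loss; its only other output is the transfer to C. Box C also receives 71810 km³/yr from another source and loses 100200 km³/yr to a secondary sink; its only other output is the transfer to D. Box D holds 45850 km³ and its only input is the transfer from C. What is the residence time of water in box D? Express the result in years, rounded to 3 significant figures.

0.133 yr

Box A: F(A→B) = (54770 + 374800) − 152700 = 276870 km³/yr.
Box B: F(B→C) = (276870 + 192900) − 96310 = 373460 km³/yr.
Box C: F(C→D) = (373460 + 71810) − 100200 = 345070 km³/yr.
Box D throughput = its input = 345070 km³/yr; τ = 45850 / 345070 = 0.1329 yr.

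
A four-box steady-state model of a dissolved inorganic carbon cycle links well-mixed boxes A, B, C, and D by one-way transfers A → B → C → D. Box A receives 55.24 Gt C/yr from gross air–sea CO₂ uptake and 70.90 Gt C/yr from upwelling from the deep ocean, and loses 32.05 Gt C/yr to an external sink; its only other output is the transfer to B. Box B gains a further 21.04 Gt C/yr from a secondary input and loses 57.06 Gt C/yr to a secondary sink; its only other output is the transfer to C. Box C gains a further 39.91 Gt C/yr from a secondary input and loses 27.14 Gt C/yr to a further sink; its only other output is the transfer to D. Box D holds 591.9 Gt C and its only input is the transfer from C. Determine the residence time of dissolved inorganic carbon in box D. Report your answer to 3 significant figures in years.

8.36 yr

Box A: F(A→B) = (55.24 + 70.90) − 32.05 = 94.090 Gt C/yr.
Box B: F(B→C) = (94.090 + 21.04) − 57.06 = 58.070 Gt C/yr.
Box C: F(C→D) = (58.070 + 39.91) − 27.14 = 70.840 Gt C/yr.
Box D throughput = its input = 70.840 Gt C/yr; τ = 591.9 / 70.840 = 8.355 yr.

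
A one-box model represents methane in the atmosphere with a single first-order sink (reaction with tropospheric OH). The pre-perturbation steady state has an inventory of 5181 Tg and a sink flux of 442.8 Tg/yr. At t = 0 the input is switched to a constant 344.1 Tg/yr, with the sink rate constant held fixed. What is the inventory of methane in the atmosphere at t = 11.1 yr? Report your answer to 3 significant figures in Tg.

4470 Tg

The sink rate constant is k = F₀/M₀ = 442.8/5181 = 0.08547 yr⁻¹.
Solving dM/dt = F₁ − kM with M(0) = M₀ gives M(t) = F₁/k + (M₀ − F₁/k)·e^(−kt).
F₁/k = 344.1/0.08547 = 4026.2 Tg; kt = 0.08547 × 11.1 = 0.9487, e^(−kt) = 0.3873.
M(11.1) = 4026.2 + (5181 − 4026.2) × 0.3873 = 4026.2 + 447.2 = 4473.4 Tg.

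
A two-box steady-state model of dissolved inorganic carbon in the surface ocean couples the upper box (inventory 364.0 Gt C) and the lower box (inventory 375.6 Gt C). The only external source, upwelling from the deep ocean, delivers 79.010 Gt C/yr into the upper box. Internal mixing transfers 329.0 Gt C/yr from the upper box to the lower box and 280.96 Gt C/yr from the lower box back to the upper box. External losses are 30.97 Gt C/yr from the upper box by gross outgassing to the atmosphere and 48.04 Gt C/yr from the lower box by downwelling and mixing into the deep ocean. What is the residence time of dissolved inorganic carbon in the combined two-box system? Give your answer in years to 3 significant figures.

For the system as a whole, the A↔B exchange is internal and contributes nothing to the throughput; only the external sinks remove mass.
M_total = 364.0 + 375.6 = 739.60 Gt C.
ΣF_external_out = 30.97 + 48.04 = 79.010 Gt C/yr.
τ = M_total / ΣF_ext = 739.60 / 79.010 = 9.361 yr.

9.36 yr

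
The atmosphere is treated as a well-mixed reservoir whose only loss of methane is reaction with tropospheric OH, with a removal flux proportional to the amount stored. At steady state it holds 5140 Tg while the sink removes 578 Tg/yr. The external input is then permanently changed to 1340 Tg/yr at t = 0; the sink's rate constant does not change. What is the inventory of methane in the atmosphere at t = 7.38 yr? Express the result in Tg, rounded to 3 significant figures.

8960 Tg

The sink rate constant is k = F₀/M₀ = 578/5140 = 0.1125 yr⁻¹.
Solving dM/dt = F₁ − kM with M(0) = M₀ gives M(t) = F₁/k + (M₀ − F₁/k)·e^(−kt).
F₁/k = 1340/0.1125 = 11916 Tg; kt = 0.1125 × 7.38 = 0.8299, e^(−kt) = 0.4361.
M(7.38) = 11916 + (5140 − 11916) × 0.4361 = 11916 − 2955 = 8961.2 Tg.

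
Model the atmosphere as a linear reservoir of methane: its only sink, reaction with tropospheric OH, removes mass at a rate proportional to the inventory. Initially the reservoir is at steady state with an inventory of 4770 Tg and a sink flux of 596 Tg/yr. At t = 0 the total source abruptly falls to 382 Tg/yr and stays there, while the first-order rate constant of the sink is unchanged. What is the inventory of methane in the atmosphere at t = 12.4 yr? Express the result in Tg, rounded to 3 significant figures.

τ = M₀/F₀ = 4770/596 = 8.003 yr; rate constant k = 1/τ.
New steady state M_∞ = F₁/k = F₁·τ = 382 × 8.003 = 3057.3 Tg.
M(t) = M_∞ + (M₀ − M_∞)·e^(−t/τ); t/τ = 12.4/8.003 = 1.549, so e^(−t/τ) = 0.2124.
M(t) = 3057.3 + 1713 × 0.2124 = 3421.0 Tg.

3420 Tg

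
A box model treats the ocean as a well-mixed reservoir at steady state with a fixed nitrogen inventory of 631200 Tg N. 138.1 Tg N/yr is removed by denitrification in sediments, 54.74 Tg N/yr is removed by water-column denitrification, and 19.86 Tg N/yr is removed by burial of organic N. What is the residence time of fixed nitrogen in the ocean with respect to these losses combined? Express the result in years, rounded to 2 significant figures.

3000 yr

Total removal = 138.1 + 54.74 + 19.86 = 212.70 Tg N/yr.
τ = M / ΣF_out = 631200 / 212.70 = 2968 yr.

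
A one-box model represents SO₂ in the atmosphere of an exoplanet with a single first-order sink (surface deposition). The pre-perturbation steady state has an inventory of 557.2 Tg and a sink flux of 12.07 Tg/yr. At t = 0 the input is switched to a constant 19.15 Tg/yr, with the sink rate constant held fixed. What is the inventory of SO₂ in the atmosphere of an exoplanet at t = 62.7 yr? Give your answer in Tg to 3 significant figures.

Residence time τ = M₀/F₀ = 46.16 yr. The eventual steady state is M_∞ = M₀·(F₁/F₀) = 557.2 × 19.15/12.07 = 884.04 Tg.
The anomaly ΔM(t) = M(t) − M_∞ decays as ΔM₀·e^(−t/τ) with ΔM₀ = 557.2 − 884.04 = −326.8 Tg.
At t = 62.7 yr, e^(−t/τ) = e^(−1.358) = 0.2571, so ΔM = −84.04 Tg and M = 884.04 − 84.04 = 800.00 Tg.

800 Tg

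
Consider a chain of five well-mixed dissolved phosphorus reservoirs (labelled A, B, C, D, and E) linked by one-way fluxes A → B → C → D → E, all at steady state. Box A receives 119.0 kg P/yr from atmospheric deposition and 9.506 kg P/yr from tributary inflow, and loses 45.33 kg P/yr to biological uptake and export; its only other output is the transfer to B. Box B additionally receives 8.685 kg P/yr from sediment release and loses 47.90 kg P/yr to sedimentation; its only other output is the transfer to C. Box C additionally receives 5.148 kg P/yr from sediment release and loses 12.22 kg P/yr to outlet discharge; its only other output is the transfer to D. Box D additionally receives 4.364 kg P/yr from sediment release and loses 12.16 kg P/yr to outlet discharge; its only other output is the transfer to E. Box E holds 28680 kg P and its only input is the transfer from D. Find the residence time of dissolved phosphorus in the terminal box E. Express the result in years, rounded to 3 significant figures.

Box A: F(A→B) = (119.0 + 9.506) − 45.33 = 83.176 kg P/yr.
Box B: F(B→C) = (83.176 + 8.685) − 47.90 = 43.961 kg P/yr.
Box C: F(C→D) = (43.961 + 5.148) − 12.22 = 36.889 kg P/yr.
Box D: F(D→E) = (36.889 + 4.364) − 12.16 = 29.093 kg P/yr.
Box E throughput = its input = 29.093 kg P/yr; τ = 28680 / 29.093 = 985.8 yr.

986 yr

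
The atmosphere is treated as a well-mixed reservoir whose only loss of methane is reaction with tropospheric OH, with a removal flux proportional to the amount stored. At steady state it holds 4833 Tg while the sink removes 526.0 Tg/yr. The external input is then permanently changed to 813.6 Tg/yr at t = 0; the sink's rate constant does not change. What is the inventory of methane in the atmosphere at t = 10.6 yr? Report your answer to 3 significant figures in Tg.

6640 Tg

τ = M₀/F₀ = 4833/526.0 = 9.188 yr; rate constant k = 1/τ.
New steady state M_∞ = F₁/k = F₁·τ = 813.6 × 9.188 = 7475.5 Tg.
M(t) = M_∞ + (M₀ − M_∞)·e^(−t/τ); t/τ = 10.6/9.188 = 1.154, so e^(−t/τ) = 0.3155.
M(t) = 7475.5 − 2643 × 0.3155 = 6641.9 Tg.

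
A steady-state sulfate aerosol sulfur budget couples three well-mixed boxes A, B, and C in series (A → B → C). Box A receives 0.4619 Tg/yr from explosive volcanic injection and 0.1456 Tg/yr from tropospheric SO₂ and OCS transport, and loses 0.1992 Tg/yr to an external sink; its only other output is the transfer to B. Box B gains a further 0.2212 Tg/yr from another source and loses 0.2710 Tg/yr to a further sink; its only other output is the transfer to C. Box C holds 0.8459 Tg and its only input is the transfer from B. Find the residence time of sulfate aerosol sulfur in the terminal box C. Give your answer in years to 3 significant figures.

Box A: F(A→B) = (0.4619 + 0.1456) − 0.1992 = 0.40830 Tg/yr.
Box B: F(B→C) = (0.40830 + 0.2212) − 0.2710 = 0.35850 Tg/yr.
Box C throughput = its input = 0.35850 Tg/yr; τ = 0.8459 / 0.35850 = 2.360 yr.

2.36 yr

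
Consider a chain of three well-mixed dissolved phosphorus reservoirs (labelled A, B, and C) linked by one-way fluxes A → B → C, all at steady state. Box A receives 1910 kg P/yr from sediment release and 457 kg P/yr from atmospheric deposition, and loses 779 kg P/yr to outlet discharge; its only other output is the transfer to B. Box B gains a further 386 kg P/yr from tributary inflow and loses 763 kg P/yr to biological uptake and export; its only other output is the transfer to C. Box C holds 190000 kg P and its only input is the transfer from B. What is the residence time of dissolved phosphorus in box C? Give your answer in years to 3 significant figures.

157 yr

Box A: F(A→B) = (1910 + 457) − 779 = 1588.0 kg P/yr.
Box B: F(B→C) = (1588.0 + 386) − 763 = 1211.0 kg P/yr.
Box C throughput = its input = 1211.0 kg P/yr; τ = 190000 / 1211.0 = 156.9 yr.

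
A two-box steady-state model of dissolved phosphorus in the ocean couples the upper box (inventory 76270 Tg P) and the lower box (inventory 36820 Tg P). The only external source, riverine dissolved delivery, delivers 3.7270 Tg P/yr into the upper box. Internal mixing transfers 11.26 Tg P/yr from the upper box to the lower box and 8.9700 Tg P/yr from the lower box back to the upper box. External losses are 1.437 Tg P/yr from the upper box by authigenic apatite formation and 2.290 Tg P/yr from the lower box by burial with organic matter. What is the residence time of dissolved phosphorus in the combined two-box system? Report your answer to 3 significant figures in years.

For the system as a whole, the A↔B exchange is internal and contributes nothing to the throughput; only the external sinks remove mass.
M_total = 76270 + 36820 = 113090 Tg P.
ΣF_external_out = 1.437 + 2.290 = 3.7270 Tg P/yr.
τ = M_total / ΣF_ext = 113090 / 3.7270 = 30340 yr.

30300 yr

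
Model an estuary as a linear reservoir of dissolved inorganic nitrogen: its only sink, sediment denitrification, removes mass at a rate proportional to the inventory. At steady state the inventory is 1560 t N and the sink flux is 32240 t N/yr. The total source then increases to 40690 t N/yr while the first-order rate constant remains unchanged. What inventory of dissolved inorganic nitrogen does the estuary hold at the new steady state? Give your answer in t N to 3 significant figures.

1970 t N

Rate constant k = F/M = 32240 / 1560 = 20.67 yr⁻¹.
At the new steady state, source = k·M_new ⇒ M_new = 40690 / 20.67 = 1969 t N.
(Equivalently M_new = M × F_new/F_old = 1560 × 40690/32240.)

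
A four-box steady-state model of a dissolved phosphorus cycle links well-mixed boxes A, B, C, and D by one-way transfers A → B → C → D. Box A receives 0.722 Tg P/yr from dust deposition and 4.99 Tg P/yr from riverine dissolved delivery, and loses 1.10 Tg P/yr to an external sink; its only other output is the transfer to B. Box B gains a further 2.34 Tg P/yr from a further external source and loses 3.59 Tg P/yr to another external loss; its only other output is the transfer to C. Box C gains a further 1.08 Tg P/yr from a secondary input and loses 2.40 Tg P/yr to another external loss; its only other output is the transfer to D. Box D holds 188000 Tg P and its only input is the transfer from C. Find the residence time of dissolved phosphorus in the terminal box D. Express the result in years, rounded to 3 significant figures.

92100 yr

Box A: F(A→B) = (0.722 + 4.99) − 1.10 = 4.6120 Tg P/yr.
Box B: F(B→C) = (4.6120 + 2.34) − 3.59 = 3.3620 Tg P/yr.
Box C: F(C→D) = (3.3620 + 1.08) − 2.40 = 2.0420 Tg P/yr.
Box D throughput = its input = 2.0420 Tg P/yr; τ = 188000 / 2.0420 = 92070 yr.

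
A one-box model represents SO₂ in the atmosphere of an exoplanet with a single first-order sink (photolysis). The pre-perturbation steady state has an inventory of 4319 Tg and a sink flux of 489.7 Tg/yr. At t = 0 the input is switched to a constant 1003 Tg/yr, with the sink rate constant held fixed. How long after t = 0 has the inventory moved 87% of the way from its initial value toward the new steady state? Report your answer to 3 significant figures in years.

τ = M₀/F₀ = 4319/489.7 = 8.820 yr.
The remaining gap fraction is e^(−t/τ); 87% covered ⇒ e^(−t/τ) = 0.130.
t = −τ ln(0.130) = 8.820 × 2.040 = 17.99 yr.

18.0 yr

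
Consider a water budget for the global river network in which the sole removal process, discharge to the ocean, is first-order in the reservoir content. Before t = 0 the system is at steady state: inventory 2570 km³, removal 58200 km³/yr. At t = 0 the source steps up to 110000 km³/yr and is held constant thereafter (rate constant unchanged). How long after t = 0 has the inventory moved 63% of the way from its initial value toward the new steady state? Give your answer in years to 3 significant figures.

τ = M₀/F₀ = 2570/58200 = 0.04416 yr.
The remaining gap fraction is e^(−t/τ); 63% covered ⇒ e^(−t/τ) = 0.370.
t = −τ ln(0.370) = 0.04416 × 0.9943 = 0.04390 yr.

0.0439 yr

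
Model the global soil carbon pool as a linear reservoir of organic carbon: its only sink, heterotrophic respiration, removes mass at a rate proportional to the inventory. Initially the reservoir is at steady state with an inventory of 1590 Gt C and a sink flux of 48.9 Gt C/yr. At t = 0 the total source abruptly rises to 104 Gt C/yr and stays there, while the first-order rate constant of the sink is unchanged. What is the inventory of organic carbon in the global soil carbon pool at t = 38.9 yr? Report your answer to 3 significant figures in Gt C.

2840 Gt C

The sink rate constant is k = F₀/M₀ = 48.9/1590 = 0.03075 yr⁻¹.
Solving dM/dt = F₁ − kM with M(0) = M₀ gives M(t) = F₁/k + (M₀ − F₁/k)·e^(−kt).
F₁/k = 104/0.03075 = 3381.6 Gt C; kt = 0.03075 × 38.9 = 1.196, e^(−kt) = 0.3023.
M(38.9) = 3381.6 + (1590 − 3381.6) × 0.3023 = 3381.6 − 541.6 = 2840.0 Gt C.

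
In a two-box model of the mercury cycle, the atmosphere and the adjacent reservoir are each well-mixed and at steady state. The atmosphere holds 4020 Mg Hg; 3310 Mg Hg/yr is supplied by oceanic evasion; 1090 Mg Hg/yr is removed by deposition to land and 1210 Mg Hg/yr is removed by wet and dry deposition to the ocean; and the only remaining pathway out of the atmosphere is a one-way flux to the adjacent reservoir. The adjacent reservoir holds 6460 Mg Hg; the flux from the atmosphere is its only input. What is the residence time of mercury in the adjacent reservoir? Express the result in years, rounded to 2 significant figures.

6.4 yr

Balance the atmosphere: ΣF_in = 3310.0 Mg Hg/yr.
Flux to the adjacent reservoir = ΣF_in − (1090 + 1210) = 1010.0 Mg Hg/yr.
At steady state the output of the adjacent reservoir equals its input, 1010.0 Mg Hg/yr.
τ = M / F = 6460 / 1010.0 = 6.396 yr.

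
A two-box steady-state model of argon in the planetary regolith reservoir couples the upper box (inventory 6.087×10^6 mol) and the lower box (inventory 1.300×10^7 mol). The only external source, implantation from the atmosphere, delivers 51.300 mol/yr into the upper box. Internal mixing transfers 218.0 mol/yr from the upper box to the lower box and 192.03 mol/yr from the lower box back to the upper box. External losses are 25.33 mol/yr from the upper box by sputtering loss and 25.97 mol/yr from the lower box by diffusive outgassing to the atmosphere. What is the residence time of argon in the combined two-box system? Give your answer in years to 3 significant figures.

372000 yr

For the system as a whole, the A↔B exchange is internal and contributes nothing to the throughput; only the external sinks remove mass.
M_total = 6.087×10^6 + 1.300×10^7 = 1.9087×10^7 mol.
ΣF_external_out = 25.33 + 25.97 = 51.300 mol/yr.
τ = M_total / ΣF_ext = 1.9087×10^7 / 51.300 = 372100 yr.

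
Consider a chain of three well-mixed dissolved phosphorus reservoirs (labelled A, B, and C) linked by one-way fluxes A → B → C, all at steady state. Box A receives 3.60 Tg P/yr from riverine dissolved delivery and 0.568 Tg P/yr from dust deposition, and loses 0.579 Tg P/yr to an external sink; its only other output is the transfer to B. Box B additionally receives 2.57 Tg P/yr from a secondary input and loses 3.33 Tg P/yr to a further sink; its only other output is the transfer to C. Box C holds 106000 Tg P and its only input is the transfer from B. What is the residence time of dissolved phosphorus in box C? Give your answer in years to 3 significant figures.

37500 yr

Box A: F(A→B) = (3.60 + 0.568) − 0.579 = 3.5890 Tg P/yr.
Box B: F(B→C) = (3.5890 + 2.57) − 3.33 = 2.8290 Tg P/yr.
Box C throughput = its input = 2.8290 Tg P/yr; τ = 106000 / 2.8290 = 37470 yr.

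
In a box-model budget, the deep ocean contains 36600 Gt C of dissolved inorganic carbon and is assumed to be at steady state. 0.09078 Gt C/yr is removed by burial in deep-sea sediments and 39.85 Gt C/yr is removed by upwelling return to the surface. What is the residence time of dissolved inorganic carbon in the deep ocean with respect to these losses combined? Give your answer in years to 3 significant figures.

916 yr

Total removal = 0.09078 + 39.85 = 39.941 Gt C/yr.
τ = M / ΣF_out = 36600 / 39.941 = 916.4 yr.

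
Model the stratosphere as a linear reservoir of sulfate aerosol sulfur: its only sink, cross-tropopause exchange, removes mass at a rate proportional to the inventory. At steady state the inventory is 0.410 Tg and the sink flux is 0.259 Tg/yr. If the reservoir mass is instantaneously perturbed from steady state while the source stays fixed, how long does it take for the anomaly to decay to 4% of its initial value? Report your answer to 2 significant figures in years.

5.1 yr

For a linear reservoir the anomaly decays as exp(−t/τ) with τ = M/F = 0.410/0.259 = 1.583 yr.
exp(−t/τ) = 0.04 ⇒ t = −τ ln(0.04) = 1.583 × 3.219 = 5.096 yr.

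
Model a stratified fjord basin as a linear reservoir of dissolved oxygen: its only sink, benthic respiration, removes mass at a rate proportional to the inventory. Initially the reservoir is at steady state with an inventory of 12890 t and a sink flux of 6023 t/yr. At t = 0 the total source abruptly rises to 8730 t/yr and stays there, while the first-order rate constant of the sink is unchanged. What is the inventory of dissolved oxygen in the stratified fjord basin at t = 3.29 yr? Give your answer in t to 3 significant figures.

17400 t

τ = M₀/F₀ = 12890/6023 = 2.140 yr; rate constant k = 1/τ.
New steady state M_∞ = F₁/k = F₁·τ = 8730 × 2.140 = 18683 t.
M(t) = M_∞ + (M₀ − M_∞)·e^(−t/τ); t/τ = 3.29/2.140 = 1.537, so e^(−t/τ) = 0.2150.
M(t) = 18683 − 5793 × 0.2150 = 17438 t.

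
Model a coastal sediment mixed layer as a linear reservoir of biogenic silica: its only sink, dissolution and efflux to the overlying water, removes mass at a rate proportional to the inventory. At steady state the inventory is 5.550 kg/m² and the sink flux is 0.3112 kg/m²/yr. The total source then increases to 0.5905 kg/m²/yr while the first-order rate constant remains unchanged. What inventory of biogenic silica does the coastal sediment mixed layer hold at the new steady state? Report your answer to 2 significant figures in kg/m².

11 kg/m²

Rate constant k = F/M = 0.3112 / 5.550 = 0.05607 yr⁻¹.
At the new steady state, source = k·M_new ⇒ M_new = 0.5905 / 0.05607 = 10.53 kg/m².
(Equivalently M_new = M × F_new/F_old = 5.550 × 0.5905/0.3112.)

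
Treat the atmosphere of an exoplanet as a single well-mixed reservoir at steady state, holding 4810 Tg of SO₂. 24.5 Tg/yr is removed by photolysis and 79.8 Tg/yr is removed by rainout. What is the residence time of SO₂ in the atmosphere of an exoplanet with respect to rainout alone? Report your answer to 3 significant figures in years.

Residence time with respect to a single sink: τ = M / F_sink.
τ = 4810 / 79.8 = 60.28 yr.

60.3 yr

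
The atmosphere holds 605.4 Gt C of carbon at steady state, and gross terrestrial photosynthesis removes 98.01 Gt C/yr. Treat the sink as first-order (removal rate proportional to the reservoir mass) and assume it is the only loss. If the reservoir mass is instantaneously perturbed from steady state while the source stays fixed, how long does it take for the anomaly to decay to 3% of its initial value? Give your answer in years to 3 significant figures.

For a linear reservoir the anomaly decays as exp(−t/τ) with τ = M/F = 605.4/98.01 = 6.177 yr.
exp(−t/τ) = 0.03 ⇒ t = −τ ln(0.03) = 6.177 × 3.507 = 21.66 yr.

21.7 yr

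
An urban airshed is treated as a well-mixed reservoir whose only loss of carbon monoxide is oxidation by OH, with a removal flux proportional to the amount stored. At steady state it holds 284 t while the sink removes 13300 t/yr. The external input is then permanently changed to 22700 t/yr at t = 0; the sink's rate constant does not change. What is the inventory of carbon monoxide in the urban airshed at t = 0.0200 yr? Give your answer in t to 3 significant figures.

406 t

The sink rate constant is k = F₀/M₀ = 13300/284 = 46.83 yr⁻¹.
Solving dM/dt = F₁ − kM with M(0) = M₀ gives M(t) = F₁/k + (M₀ − F₁/k)·e^(−kt).
F₁/k = 22700/46.83 = 484.72 t; kt = 46.83 × 0.0200 = 0.9366, e^(−kt) = 0.3920.
M(0.0200) = 484.72 + (284 − 484.72) × 0.3920 = 484.72 − 78.67 = 406.05 t.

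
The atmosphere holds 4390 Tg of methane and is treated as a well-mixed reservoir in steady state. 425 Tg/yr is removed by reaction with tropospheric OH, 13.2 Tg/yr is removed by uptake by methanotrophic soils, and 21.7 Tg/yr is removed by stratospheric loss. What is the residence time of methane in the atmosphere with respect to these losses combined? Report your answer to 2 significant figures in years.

9.5 yr

Total removal = 425.0 + 13.20 + 21.70 = 459.90 Tg/yr.
τ = M / ΣF_out = 4390 / 459.90 = 9.546 yr.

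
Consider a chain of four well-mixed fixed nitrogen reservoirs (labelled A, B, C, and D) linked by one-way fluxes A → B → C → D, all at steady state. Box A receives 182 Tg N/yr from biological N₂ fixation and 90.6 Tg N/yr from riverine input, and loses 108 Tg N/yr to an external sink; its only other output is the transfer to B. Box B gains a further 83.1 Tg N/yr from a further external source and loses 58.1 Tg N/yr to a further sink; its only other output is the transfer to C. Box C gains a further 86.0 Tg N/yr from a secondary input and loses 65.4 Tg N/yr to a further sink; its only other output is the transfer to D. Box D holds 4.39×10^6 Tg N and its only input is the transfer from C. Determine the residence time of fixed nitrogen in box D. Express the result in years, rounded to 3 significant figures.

Box A: F(A→B) = (182 + 90.6) − 108 = 164.60 Tg N/yr.
Box B: F(B→C) = (164.60 + 83.1) − 58.1 = 189.60 Tg N/yr.
Box C: F(C→D) = (189.60 + 86.0) − 65.4 = 210.20 Tg N/yr.
Box D throughput = its input = 210.20 Tg N/yr; τ = 4.39×10^6 / 210.20 = 20880 yr.

20900 yr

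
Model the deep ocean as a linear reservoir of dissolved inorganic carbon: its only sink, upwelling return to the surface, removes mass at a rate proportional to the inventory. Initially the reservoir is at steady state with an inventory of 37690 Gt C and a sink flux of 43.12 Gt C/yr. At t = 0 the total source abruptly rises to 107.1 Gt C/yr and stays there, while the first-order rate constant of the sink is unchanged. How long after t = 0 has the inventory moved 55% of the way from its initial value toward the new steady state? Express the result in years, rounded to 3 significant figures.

τ = M₀/F₀ = 37690/43.12 = 874.1 yr.
The remaining gap fraction is e^(−t/τ); 55% covered ⇒ e^(−t/τ) = 0.450.
t = −τ ln(0.450) = 874.1 × 0.7985 = 698.0 yr.

698 yr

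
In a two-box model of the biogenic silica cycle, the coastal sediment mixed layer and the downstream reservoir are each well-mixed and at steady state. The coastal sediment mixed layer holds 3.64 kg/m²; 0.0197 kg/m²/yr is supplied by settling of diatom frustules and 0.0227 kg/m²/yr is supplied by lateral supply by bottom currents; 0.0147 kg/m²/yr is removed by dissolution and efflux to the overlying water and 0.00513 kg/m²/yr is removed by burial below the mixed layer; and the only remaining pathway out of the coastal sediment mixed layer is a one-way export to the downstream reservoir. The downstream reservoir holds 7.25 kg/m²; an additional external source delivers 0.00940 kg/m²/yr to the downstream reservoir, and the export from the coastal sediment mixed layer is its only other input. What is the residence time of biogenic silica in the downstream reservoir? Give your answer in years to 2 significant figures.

230 yr

Balance the coastal sediment mixed layer: ΣF_in = 0.0197 + 0.0227 = 0.042400 kg/m²/yr.
Export to the downstream reservoir = ΣF_in − (0.0147 + 0.00513) = 0.022570 kg/m²/yr.
Total input to the downstream reservoir = 0.022570 + 0.00940 = 0.031970 kg/m²/yr; at steady state this equals its total output.
τ = M / F = 7.25 / 0.031970 = 226.8 yr.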